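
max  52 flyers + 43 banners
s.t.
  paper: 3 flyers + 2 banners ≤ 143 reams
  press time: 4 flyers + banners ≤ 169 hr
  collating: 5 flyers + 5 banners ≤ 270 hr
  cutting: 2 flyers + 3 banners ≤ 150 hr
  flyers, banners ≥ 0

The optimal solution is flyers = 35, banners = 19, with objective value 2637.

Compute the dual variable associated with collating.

5

Binding: paper and collating. Non-binding: press time (10 unused), cutting (23 unused).
By complementary slackness, y = 0 for the non-binding constraints.
Dual feasibility on the basic columns requires 3·y_paper + 5·y_collating = 52, 2·y_paper + 5·y_collating = 43.
This yields shadow prices y_paper = 9, y_collating = 5.
Shadow price of collating = 5.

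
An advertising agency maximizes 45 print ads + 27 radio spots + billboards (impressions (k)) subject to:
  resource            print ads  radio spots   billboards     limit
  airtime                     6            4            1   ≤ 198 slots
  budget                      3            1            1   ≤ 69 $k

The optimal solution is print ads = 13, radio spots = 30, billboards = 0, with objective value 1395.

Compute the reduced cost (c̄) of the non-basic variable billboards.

At the optimum: airtime uses 198 of 198 (binding); budget uses 69 of 69 (binding).
The binding rows give the dual system: 6·y_airtime + 3·y_budget = 45 and 4·y_airtime + 1·y_budget = 27.
This yields shadow prices y_airtime = 6, y_budget = 3.
Reduced cost of billboards: c₃ − yᵀa₃ = 1 − (6·1 + 3·1) = 1 − 9 = -8.

-8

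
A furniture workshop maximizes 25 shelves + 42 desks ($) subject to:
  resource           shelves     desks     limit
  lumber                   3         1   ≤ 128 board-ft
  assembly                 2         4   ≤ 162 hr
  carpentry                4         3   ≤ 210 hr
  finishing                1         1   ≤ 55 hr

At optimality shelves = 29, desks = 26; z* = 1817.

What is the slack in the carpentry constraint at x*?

16

carpentry used = 4·29 + 3·26 = 194; slack = 210 − 194 = 16.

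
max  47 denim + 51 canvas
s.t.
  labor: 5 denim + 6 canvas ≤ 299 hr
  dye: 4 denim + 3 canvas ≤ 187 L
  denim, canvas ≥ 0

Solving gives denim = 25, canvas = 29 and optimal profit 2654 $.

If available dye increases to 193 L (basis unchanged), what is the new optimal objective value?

Check each constraint at x*: labor 299/299 (tight); dye 187/187 (tight).
The binding rows give the dual system: 5·y_labor + 4·y_dye = 47 and 6·y_labor + 3·y_dye = 51.
This yields shadow prices y_labor = 7, y_dye = 3.
Δz = y_dye·Δb = 3 × (6) = 18, so new z* = 2654 + 18 = 2672.

2672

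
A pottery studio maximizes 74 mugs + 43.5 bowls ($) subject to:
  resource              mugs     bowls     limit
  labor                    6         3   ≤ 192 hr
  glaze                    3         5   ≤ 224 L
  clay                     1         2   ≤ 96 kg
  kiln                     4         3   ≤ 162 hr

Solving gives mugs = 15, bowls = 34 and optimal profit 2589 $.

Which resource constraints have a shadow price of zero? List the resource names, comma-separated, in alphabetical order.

labor: 192/192 (binding)
glaze: 215/224 (slack 9)
clay: 83/96 (slack 13)
kiln: 162/162 (binding)
By complementary slackness, a constraint with positive slack has shadow price 0 → clay, glaze.

clay, glaze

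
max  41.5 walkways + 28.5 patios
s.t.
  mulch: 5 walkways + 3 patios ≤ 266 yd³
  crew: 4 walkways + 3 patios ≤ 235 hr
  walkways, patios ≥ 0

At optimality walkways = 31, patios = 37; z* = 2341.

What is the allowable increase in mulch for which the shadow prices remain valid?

Binding constraints: mulch, crew. The basis is B = [[5,3],[4,3]] with det 3.
Per unit increase in mulch, x* moves by d = (1, -1.3333).
The basis stays optimal until patios reaches 0; allowable increase = 27.75 yd³.

27.75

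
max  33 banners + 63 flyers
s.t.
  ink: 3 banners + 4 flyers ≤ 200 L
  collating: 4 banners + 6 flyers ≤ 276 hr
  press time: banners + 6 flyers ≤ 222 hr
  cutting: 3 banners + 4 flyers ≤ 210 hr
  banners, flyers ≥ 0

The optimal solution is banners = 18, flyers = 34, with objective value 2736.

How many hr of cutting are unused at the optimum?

20

cutting used = 3·18 + 4·34 = 190; slack = 210 − 190 = 20.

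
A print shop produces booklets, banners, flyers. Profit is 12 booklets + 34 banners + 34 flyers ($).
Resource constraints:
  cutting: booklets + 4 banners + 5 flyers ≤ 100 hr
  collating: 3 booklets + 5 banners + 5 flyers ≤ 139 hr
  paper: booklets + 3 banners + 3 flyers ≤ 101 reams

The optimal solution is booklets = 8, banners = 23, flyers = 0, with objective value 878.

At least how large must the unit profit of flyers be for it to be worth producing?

At the optimum: cutting uses 100 of 100 (binding); collating uses 139 of 139 (binding); paper uses 77 of 101 (slack = 24).
Since paper is not tight, its dual is 0.
From A_Bᵀ y = c: 1·y_cutting + 3·y_collating = 12; 4·y_cutting + 5·y_collating = 34.
This yields shadow prices y_cutting = 6, y_collating = 2.
flyers enters the basis when its profit ≥ yᵀa₃ = 6·5 + 2·5 = 40.

40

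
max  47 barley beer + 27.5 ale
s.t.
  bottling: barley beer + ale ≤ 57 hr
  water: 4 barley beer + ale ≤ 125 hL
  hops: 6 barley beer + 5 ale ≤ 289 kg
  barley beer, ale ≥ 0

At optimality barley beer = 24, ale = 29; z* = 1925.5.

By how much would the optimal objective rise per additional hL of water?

5

Binding: water and hops. Non-binding: bottling (4 unused).
By complementary slackness, y = 0 for the non-binding constraint.
From A_Bᵀ y = c: 4·y_water + 6·y_hops = 47; 1·y_water + 5·y_hops = 27.5.
Solving: y_water = 5, y_hops = 4.5.
Shadow price of water = 5.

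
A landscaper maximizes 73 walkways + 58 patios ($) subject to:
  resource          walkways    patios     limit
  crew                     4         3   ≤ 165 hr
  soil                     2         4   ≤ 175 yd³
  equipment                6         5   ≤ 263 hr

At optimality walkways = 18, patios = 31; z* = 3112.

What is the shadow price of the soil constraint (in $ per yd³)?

0

Check each constraint at x*: crew 165/165 (tight); soil 160/175 (slack 15); equipment 263/263 (tight).
By complementary slackness, y = 0 for the non-binding constraint.
Dual feasibility on the basic columns requires 4·y_crew + 6·y_equipment = 73, 3·y_crew + 5·y_equipment = 58.
This yields shadow prices y_crew = 8.5, y_equipment = 6.5.
Shadow price of soil = 0.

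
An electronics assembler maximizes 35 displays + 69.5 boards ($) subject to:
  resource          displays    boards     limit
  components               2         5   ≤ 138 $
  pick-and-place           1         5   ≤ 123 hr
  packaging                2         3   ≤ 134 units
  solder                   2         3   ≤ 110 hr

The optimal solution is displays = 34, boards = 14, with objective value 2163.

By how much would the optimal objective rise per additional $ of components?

8.5

Check each constraint at x*: components 138/138 (tight); pick-and-place 104/123 (slack 19); packaging 110/134 (slack 24); solder 110/110 (tight).
Since pick-and-place, packaging are not tight, their duals are 0.
From A_Bᵀ y = c: 2·y_components + 2·y_solder = 35; 5·y_components + 3·y_solder = 69.5.
Solving: y_components = 8.5, y_solder = 9.
Shadow price of components = 8.5.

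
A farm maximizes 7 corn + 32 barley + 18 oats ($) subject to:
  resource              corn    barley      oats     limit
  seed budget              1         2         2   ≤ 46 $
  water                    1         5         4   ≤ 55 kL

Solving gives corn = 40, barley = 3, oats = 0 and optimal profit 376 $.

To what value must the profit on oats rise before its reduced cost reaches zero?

26

Check each constraint at x*: seed budget 46/46 (tight); water 55/55 (tight).
From A_Bᵀ y = c: 1·y_seed budget + 1·y_water = 7; 2·y_seed budget + 5·y_water = 32.
→ y_seed budget = 1 and y_water = 6.
oats enters the basis when its profit ≥ yᵀa₃ = 1·2 + 6·4 = 26.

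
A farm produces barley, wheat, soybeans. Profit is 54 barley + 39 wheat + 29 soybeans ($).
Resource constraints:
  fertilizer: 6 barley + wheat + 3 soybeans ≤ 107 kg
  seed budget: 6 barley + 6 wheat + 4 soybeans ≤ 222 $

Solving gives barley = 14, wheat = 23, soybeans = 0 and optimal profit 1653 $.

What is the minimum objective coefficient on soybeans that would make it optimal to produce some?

33

Both fertilizer and seed budget are binding at x*.
The binding rows give the dual system: 6·y_fertilizer + 6·y_seed budget = 54 and 1·y_fertilizer + 6·y_seed budget = 39.
This yields shadow prices y_fertilizer = 3, y_seed budget = 6.
soybeans enters the basis when its profit ≥ yᵀa₃ = 3·3 + 6·4 = 33.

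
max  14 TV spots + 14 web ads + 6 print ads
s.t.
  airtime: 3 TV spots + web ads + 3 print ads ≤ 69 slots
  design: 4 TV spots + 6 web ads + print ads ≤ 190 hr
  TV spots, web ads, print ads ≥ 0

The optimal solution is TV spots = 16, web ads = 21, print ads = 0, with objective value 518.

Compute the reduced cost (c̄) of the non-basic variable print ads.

At the optimum: airtime uses 69 of 69 (binding); design uses 190 of 190 (binding).
Dual feasibility on the basic columns requires 3·y_airtime + 4·y_design = 14, 1·y_airtime + 6·y_design = 14.
→ y_airtime = 2 and y_design = 2.
Reduced cost of print ads: c₃ − yᵀa₃ = 6 − (2·3 + 2·1) = 6 − 8 = -2.

-2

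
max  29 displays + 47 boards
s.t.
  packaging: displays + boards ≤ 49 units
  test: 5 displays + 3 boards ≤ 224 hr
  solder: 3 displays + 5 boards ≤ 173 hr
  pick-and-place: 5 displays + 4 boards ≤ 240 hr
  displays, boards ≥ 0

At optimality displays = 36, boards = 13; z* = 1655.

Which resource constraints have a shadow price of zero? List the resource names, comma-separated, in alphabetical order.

pick-and-place, test

packaging: 49/49 (binding)
test: 219/224 (slack 5)
solder: 173/173 (binding)
pick-and-place: 232/240 (slack 8)
By complementary slackness, a constraint with positive slack has shadow price 0 → pick-and-place, test.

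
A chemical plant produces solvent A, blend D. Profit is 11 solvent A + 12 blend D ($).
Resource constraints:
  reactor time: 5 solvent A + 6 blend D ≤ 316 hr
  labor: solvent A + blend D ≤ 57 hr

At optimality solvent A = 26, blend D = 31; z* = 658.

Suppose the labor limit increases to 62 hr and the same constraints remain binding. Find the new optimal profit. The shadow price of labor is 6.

688

Δb = 5, so new z* = 658 + (6)·(5) = 658 + 30 = 688.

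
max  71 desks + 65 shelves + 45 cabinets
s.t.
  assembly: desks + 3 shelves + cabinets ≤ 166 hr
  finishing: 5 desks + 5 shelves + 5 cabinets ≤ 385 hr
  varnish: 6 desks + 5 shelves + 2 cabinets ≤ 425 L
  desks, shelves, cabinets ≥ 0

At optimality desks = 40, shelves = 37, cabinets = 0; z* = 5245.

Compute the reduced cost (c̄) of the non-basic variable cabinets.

-2

Check each constraint at x*: assembly 151/166 (slack 15); finishing 385/385 (tight); varnish 425/425 (tight).
Since assembly is not tight, its dual is 0.
The binding rows give the dual system: 5·y_finishing + 6·y_varnish = 71 and 5·y_finishing + 5·y_varnish = 65.
→ y_finishing = 7 and y_varnish = 6.
Reduced cost of cabinets: c₃ − yᵀa₃ = 45 − (7·5 + 6·2) = 45 − 47 = -2.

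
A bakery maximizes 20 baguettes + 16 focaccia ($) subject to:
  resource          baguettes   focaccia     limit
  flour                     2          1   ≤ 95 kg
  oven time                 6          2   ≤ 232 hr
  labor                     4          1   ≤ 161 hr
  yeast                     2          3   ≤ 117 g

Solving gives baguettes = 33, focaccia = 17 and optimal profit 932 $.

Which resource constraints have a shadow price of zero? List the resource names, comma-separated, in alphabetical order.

flour: 83/95 (slack 12)
oven time: 232/232 (binding)
labor: 149/161 (slack 12)
yeast: 117/117 (binding)
By complementary slackness, a constraint with positive slack has shadow price 0 → flour, labor.

flour, labor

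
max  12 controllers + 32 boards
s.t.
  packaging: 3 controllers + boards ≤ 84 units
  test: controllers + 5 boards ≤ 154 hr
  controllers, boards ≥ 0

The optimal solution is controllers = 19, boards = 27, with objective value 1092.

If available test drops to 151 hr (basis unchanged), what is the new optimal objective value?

1074

At the optimum: packaging uses 84 of 84 (binding); test uses 154 of 154 (binding).
Dual feasibility on the basic columns requires 3·y_packaging + 1·y_test = 12, 1·y_packaging + 5·y_test = 32.
This yields shadow prices y_packaging = 2, y_test = 6.
Δz = y_test·Δb = 6 × (-3) = -18, so new z* = 1092 − 18 = 1074.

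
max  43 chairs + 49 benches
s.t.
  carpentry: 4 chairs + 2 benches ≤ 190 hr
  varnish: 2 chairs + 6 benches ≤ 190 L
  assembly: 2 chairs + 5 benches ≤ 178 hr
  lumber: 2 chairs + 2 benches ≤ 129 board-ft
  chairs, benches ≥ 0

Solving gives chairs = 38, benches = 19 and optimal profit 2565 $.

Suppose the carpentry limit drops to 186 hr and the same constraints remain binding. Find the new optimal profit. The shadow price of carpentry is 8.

2533

Δb = -4, so new z* = 2565 + (8)·(-4) = 2565 − 32 = 2533.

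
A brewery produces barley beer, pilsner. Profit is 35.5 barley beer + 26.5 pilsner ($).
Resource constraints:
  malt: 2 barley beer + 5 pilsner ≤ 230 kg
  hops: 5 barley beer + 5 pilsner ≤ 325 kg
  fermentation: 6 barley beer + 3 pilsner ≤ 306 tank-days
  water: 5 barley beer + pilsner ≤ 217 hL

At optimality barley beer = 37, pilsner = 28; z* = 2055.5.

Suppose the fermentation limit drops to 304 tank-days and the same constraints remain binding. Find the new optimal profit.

2049.5

At the optimum: malt uses 214 of 230 (slack = 16); hops uses 325 of 325 (binding); fermentation uses 306 of 306 (binding); water uses 213 of 217 (slack = 4).
Since malt, water are not tight, their duals are 0.
Dual feasibility on the basic columns requires 5·y_hops + 6·y_fermentation = 35.5, 5·y_hops + 3·y_fermentation = 26.5.
This yields shadow prices y_hops = 3.5, y_fermentation = 3.
Δz = y_fermentation·Δb = 3 × (-2) = -6, so new z* = 2055.5 − 6 = 2049.5.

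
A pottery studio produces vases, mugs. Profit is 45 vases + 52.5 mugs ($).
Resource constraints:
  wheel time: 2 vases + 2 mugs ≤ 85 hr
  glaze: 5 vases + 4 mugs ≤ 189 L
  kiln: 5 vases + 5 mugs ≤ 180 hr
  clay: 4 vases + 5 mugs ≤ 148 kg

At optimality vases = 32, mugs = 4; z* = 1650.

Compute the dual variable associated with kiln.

3

Check each constraint at x*: wheel time 72/85 (slack 13); glaze 176/189 (slack 13); kiln 180/180 (tight); clay 148/148 (tight).
Since wheel time, glaze are not tight, their duals are 0.
From A_Bᵀ y = c: 5·y_kiln + 4·y_clay = 45; 5·y_kiln + 5·y_clay = 52.5.
→ y_kiln = 3 and y_clay = 7.5.
Shadow price of kiln = 3.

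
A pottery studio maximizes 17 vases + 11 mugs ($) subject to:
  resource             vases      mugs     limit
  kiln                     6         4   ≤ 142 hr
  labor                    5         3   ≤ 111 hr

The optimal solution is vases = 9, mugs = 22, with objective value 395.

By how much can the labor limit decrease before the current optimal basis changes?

Binding constraints: kiln, labor. The basis is B = [[6,4],[5,3]] with det -2.
Per unit decrease in labor, x* moves by d = (-2, 3).
The basis stays optimal until vases reaches 0; allowable decrease = 4.5 hr.

4.5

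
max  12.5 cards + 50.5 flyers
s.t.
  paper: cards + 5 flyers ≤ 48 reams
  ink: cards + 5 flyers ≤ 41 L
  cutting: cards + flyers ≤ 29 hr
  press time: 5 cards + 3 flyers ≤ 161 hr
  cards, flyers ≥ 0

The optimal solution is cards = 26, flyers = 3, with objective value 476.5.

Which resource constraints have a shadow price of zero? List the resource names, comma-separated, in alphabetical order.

paper, press time

paper: 41/48 (slack 7)
ink: 41/41 (binding)
cutting: 29/29 (binding)
press time: 139/161 (slack 22)
By complementary slackness, a constraint with positive slack has shadow price 0 → paper, press time.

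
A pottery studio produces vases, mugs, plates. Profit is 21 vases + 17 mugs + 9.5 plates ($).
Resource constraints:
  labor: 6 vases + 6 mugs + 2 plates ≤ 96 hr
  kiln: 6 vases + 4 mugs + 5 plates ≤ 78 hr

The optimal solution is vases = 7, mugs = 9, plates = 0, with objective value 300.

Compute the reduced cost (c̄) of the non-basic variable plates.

Both labor and kiln are binding at x*.
The binding rows give the dual system: 6·y_labor + 6·y_kiln = 21 and 6·y_labor + 4·y_kiln = 17.
→ y_labor = 1.5 and y_kiln = 2.
Reduced cost of plates: c₃ − yᵀa₃ = 9.5 − (1.5·2 + 2·5) = 9.5 − 13 = -3.5.

-3.5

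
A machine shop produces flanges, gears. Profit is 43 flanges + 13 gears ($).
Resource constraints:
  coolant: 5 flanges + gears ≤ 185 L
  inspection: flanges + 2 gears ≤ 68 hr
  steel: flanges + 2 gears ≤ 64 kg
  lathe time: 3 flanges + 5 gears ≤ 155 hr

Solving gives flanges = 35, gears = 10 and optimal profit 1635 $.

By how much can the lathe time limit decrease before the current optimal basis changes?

Binding constraints: coolant, lathe time. The basis is B = [[5,1],[3,5]] with det 22.
Per unit decrease in lathe time, x* moves by d = (0.0455, -0.2273).
The basis stays optimal until gears reaches 0; allowable decrease = 44 hr.

44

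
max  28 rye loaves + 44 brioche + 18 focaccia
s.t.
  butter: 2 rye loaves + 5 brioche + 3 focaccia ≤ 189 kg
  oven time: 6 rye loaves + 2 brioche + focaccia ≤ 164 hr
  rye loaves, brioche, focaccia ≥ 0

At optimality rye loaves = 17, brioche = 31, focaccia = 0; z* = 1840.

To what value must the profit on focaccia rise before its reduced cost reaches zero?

26

Check each constraint at x*: butter 189/189 (tight); oven time 164/164 (tight).
Dual feasibility on the basic columns requires 2·y_butter + 6·y_oven time = 28, 5·y_butter + 2·y_oven time = 44.
This yields shadow prices y_butter = 8, y_oven time = 2.
focaccia enters the basis when its profit ≥ yᵀa₃ = 8·3 + 2·1 = 26.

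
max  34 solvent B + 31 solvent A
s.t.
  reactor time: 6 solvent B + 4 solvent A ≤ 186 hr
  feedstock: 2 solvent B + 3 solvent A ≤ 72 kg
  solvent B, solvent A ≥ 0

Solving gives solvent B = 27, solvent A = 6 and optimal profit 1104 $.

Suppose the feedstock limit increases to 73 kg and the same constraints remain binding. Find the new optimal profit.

1109

Both reactor time and feedstock are binding at x*.
Dual feasibility on the basic columns requires 6·y_reactor time + 2·y_feedstock = 34, 4·y_reactor time + 3·y_feedstock = 31.
Solving: y_reactor time = 4, y_feedstock = 5.
Δz = y_feedstock·Δb = 5 × (1) = 5, so new z* = 1104 + 5 = 1109.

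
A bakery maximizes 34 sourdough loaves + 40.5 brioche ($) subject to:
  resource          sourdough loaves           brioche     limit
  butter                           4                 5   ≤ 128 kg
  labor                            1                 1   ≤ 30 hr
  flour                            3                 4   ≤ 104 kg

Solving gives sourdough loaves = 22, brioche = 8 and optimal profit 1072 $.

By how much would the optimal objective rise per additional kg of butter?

At the optimum: butter uses 128 of 128 (binding); labor uses 30 of 30 (binding); flour uses 98 of 104 (slack = 6).
Since flour is not tight, its dual is 0.
From A_Bᵀ y = c: 4·y_butter + 1·y_labor = 34; 5·y_butter + 1·y_labor = 40.5.
→ y_butter = 6.5 and y_labor = 8.
Shadow price of butter = 6.5.

6.5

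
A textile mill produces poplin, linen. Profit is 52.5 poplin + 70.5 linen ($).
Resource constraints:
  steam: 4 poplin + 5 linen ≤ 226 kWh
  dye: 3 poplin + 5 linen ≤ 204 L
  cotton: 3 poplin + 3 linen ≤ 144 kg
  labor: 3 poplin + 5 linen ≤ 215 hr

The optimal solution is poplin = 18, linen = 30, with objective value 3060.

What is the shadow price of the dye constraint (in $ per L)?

Check each constraint at x*: steam 222/226 (slack 4); dye 204/204 (tight); cotton 144/144 (tight); labor 204/215 (slack 11).
Slack constraints have shadow price 0 (complementary slackness).
Dual feasibility on the basic columns requires 3·y_dye + 3·y_cotton = 52.5, 5·y_dye + 3·y_cotton = 70.5.
This yields shadow prices y_dye = 9, y_cotton = 8.5.
Shadow price of dye = 9.

9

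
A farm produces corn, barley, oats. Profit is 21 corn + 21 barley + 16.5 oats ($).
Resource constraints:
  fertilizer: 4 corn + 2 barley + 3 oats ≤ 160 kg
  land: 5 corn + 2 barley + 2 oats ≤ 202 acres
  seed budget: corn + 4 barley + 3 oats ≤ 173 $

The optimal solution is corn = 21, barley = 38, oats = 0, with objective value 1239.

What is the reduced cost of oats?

Binding: fertilizer and seed budget. Non-binding: land (21 unused).
Since land is not tight, its dual is 0.
The binding rows give the dual system: 4·y_fertilizer + 1·y_seed budget = 21 and 2·y_fertilizer + 4·y_seed budget = 21.
→ y_fertilizer = 4.5 and y_seed budget = 3.
Reduced cost of oats: c₃ − yᵀa₃ = 16.5 − (4.5·3 + 3·3) = 16.5 − 22.5 = -6.

-6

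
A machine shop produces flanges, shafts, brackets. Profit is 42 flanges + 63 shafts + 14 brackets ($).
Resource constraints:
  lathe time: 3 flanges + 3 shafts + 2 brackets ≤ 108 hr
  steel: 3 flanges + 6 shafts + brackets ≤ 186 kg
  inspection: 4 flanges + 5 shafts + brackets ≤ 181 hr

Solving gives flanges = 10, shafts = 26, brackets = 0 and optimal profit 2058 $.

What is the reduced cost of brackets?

Binding: lathe time and steel. Non-binding: inspection (11 unused).
Since inspection is not tight, its dual is 0.
From A_Bᵀ y = c: 3·y_lathe time + 3·y_steel = 42; 3·y_lathe time + 6·y_steel = 63.
Solving: y_lathe time = 7, y_steel = 7.
Reduced cost of brackets: c₃ − yᵀa₃ = 14 − (7·2 + 7·1) = 14 − 21 = -7.

-7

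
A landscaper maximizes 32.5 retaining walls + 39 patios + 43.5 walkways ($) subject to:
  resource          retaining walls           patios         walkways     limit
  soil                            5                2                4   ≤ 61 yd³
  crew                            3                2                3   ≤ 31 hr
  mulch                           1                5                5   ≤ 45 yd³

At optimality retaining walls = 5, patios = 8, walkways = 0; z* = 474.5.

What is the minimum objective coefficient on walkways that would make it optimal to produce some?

48.5

At the optimum: soil uses 41 of 61 (slack = 20); crew uses 31 of 31 (binding); mulch uses 45 of 45 (binding).
By complementary slackness, y = 0 for the non-binding constraint.
The binding rows give the dual system: 3·y_crew + 1·y_mulch = 32.5 and 2·y_crew + 5·y_mulch = 39.
→ y_crew = 9.5 and y_mulch = 4.
walkways enters the basis when its profit ≥ yᵀa₃ = 9.5·3 + 4·5 = 48.5.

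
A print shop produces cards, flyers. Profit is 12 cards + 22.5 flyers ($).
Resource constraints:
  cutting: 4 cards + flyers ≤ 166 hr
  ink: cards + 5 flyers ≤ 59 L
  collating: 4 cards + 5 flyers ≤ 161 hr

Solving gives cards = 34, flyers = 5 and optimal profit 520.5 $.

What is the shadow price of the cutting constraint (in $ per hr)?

0

At the optimum: cutting uses 141 of 166 (slack = 25); ink uses 59 of 59 (binding); collating uses 161 of 161 (binding).
By complementary slackness, y = 0 for the non-binding constraint.
Dual feasibility on the basic columns requires 1·y_ink + 4·y_collating = 12, 5·y_ink + 5·y_collating = 22.5.
Solving: y_ink = 2, y_collating = 2.5.
Shadow price of cutting = 0.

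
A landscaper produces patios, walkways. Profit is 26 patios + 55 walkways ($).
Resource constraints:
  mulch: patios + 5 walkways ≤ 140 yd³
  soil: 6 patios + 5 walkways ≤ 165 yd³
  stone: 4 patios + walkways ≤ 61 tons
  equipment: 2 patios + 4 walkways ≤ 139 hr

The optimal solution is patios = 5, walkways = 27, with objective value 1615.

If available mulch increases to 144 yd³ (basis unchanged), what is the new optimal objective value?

At the optimum: mulch uses 140 of 140 (binding); soil uses 165 of 165 (binding); stone uses 47 of 61 (slack = 14); equipment uses 118 of 139 (slack = 21).
Slack constraints have shadow price 0 (complementary slackness).
The binding rows give the dual system: 1·y_mulch + 6·y_soil = 26 and 5·y_mulch + 5·y_soil = 55.
This yields shadow prices y_mulch = 8, y_soil = 3.
Δz = y_mulch·Δb = 8 × (4) = 32, so new z* = 1615 + 32 = 1647.

1647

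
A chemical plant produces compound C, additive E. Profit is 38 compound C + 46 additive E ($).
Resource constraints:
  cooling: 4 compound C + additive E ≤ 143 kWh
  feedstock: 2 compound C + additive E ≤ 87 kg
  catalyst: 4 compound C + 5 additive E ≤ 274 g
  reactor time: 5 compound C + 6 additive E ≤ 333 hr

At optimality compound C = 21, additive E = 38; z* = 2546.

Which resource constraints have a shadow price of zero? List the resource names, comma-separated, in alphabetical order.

cooling: 122/143 (slack 21)
feedstock: 80/87 (slack 7)
catalyst: 274/274 (binding)
reactor time: 333/333 (binding)
By complementary slackness, a constraint with positive slack has shadow price 0 → cooling, feedstock.

cooling, feedstock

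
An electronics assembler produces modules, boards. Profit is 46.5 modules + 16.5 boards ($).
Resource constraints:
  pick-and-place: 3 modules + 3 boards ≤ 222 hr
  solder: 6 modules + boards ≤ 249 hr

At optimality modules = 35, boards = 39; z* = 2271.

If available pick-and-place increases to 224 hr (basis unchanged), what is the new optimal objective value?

Check each constraint at x*: pick-and-place 222/222 (tight); solder 249/249 (tight).
Dual feasibility on the basic columns requires 3·y_pick-and-place + 6·y_solder = 46.5, 3·y_pick-and-place + 1·y_solder = 16.5.
Solving: y_pick-and-place = 3.5, y_solder = 6.
Δz = y_pick-and-place·Δb = 3.5 × (2) = 7, so new z* = 2271 + 7 = 2278.

2278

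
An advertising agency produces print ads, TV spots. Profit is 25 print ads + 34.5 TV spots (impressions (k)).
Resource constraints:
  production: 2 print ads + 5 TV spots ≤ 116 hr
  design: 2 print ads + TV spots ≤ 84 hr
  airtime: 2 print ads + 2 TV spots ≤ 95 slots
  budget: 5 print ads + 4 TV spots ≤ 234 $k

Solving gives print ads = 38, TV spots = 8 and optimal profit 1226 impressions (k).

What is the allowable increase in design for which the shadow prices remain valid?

Binding constraints: production, design. The basis is B = [[2,5],[2,1]] with det -8.
Per unit increase in design, x* moves by d = (0.625, -0.25).
The basis stays optimal until airtime becomes binding; allowable increase = 4 hr.

4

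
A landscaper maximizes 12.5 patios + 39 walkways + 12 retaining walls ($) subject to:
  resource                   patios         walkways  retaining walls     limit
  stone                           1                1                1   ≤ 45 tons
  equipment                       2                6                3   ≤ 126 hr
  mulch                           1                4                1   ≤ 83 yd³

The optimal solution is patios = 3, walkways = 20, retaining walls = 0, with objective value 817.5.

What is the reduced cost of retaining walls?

-6

Check each constraint at x*: stone 23/45 (slack 22); equipment 126/126 (tight); mulch 83/83 (tight).
By complementary slackness, y = 0 for the non-binding constraint.
Dual feasibility on the basic columns requires 2·y_equipment + 1·y_mulch = 12.5, 6·y_equipment + 4·y_mulch = 39.
Solving: y_equipment = 5.5, y_mulch = 1.5.
Reduced cost of retaining walls: c₃ − yᵀa₃ = 12 − (5.5·3 + 1.5·1) = 12 − 18 = -6.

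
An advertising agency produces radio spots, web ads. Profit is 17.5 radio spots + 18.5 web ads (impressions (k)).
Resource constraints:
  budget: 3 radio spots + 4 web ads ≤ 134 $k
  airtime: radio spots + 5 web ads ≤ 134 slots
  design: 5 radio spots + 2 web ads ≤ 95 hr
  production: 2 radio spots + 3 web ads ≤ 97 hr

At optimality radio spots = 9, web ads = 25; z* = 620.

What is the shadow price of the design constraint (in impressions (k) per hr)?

3

Check each constraint at x*: budget 127/134 (slack 7); airtime 134/134 (tight); design 95/95 (tight); production 93/97 (slack 4).
By complementary slackness, y = 0 for the non-binding constraints.
From A_Bᵀ y = c: 1·y_airtime + 5·y_design = 17.5; 5·y_airtime + 2·y_design = 18.5.
→ y_airtime = 2.5 and y_design = 3.
Shadow price of design = 3.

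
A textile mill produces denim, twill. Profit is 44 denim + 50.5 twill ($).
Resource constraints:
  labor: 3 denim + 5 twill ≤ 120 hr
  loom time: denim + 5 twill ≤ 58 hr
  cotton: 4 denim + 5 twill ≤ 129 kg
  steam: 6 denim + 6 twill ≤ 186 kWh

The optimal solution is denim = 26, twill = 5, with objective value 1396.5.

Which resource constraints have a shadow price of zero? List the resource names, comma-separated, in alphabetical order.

labor, loom time

labor: 103/120 (slack 17)
loom time: 51/58 (slack 7)
cotton: 129/129 (binding)
steam: 186/186 (binding)
By complementary slackness, a constraint with positive slack has shadow price 0 → labor, loom time.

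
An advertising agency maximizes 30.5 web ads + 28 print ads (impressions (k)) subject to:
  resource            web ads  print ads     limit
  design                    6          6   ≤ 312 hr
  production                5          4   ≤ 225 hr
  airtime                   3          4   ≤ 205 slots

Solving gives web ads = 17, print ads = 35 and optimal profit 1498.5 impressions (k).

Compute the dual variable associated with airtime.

0

Check each constraint at x*: design 312/312 (tight); production 225/225 (tight); airtime 191/205 (slack 14).
By complementary slackness, y = 0 for the non-binding constraint.
The binding rows give the dual system: 6·y_design + 5·y_production = 30.5 and 6·y_design + 4·y_production = 28.
→ y_design = 3 and y_production = 2.5.
Shadow price of airtime = 0.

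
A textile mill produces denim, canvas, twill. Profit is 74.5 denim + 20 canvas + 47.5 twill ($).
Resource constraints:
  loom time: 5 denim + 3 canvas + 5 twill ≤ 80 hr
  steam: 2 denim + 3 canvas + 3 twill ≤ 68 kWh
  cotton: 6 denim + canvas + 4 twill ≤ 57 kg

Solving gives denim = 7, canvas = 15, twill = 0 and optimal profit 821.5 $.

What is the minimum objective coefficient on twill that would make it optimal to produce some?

Check each constraint at x*: loom time 80/80 (tight); steam 59/68 (slack 9); cotton 57/57 (tight).
By complementary slackness, y = 0 for the non-binding constraint.
The binding rows give the dual system: 5·y_loom time + 6·y_cotton = 74.5 and 3·y_loom time + 1·y_cotton = 20.
→ y_loom time = 3.5 and y_cotton = 9.5.
twill enters the basis when its profit ≥ yᵀa₃ = 3.5·5 + 9.5·4 = 55.5.

55.5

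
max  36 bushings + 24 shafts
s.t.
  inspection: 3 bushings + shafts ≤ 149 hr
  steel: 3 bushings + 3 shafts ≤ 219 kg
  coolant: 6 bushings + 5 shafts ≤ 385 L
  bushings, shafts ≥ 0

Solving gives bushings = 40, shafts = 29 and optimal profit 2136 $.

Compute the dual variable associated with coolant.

Binding: inspection and coolant. Non-binding: steel (12 unused).
By complementary slackness, y = 0 for the non-binding constraint.
Dual feasibility on the basic columns requires 3·y_inspection + 6·y_coolant = 36, 1·y_inspection + 5·y_coolant = 24.
This yields shadow prices y_inspection = 4, y_coolant = 4.
Shadow price of coolant = 4.

4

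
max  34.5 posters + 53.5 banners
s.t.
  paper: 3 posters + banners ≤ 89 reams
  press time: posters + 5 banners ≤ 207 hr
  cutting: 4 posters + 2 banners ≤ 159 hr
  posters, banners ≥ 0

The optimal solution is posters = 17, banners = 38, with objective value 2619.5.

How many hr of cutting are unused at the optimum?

15

cutting used = 4·17 + 2·38 = 144; slack = 159 − 144 = 15.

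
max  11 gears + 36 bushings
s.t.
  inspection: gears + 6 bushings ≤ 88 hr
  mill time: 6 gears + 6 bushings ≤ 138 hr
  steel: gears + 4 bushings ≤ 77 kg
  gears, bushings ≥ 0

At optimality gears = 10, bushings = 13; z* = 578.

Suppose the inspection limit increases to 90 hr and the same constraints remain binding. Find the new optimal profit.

588

Binding: inspection and mill time. Non-binding: steel (15 unused).
Since steel is not tight, its dual is 0.
The binding rows give the dual system: 1·y_inspection + 6·y_mill time = 11 and 6·y_inspection + 6·y_mill time = 36.
Solving: y_inspection = 5, y_mill time = 1.
Δz = y_inspection·Δb = 5 × (2) = 10, so new z* = 578 + 10 = 588.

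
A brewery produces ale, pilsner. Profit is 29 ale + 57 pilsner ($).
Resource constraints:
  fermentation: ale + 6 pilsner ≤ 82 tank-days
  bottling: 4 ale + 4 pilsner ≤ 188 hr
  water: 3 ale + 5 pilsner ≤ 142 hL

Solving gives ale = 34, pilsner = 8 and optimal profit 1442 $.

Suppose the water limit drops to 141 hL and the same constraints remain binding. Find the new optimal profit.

Check each constraint at x*: fermentation 82/82 (tight); bottling 168/188 (slack 20); water 142/142 (tight).
By complementary slackness, y = 0 for the non-binding constraint.
Dual feasibility on the basic columns requires 1·y_fermentation + 3·y_water = 29, 6·y_fermentation + 5·y_water = 57.
Solving: y_fermentation = 2, y_water = 9.
Δz = y_water·Δb = 9 × (-1) = -9, so new z* = 1442 − 9 = 1433.

1433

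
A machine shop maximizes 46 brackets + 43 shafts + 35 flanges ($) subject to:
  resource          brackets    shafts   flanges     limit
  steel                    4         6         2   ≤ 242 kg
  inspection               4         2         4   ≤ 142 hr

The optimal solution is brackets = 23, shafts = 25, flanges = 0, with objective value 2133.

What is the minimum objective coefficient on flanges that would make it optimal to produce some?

36

At the optimum: steel uses 242 of 242 (binding); inspection uses 142 of 142 (binding).
Dual feasibility on the basic columns requires 4·y_steel + 4·y_inspection = 46, 6·y_steel + 2·y_inspection = 43.
→ y_steel = 5 and y_inspection = 6.5.
flanges enters the basis when its profit ≥ yᵀa₃ = 5·2 + 6.5·4 = 36.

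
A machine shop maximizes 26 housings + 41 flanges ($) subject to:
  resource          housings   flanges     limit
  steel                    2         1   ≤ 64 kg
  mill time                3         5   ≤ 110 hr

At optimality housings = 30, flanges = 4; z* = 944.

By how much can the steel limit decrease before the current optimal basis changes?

42

Binding constraints: steel, mill time. The basis is B = [[2,1],[3,5]] with det 7.
Per unit decrease in steel, x* moves by d = (-0.7143, 0.4286).
The basis stays optimal until housings reaches 0; allowable decrease = 42 kg.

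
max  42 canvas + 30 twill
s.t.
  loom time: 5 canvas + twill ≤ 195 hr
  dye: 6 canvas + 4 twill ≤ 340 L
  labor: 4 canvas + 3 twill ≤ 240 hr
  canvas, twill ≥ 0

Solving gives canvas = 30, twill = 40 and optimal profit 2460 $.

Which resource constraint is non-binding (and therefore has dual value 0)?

loom time: 190/195 (slack 5)
dye: 340/340 (binding)
labor: 240/240 (binding)
By complementary slackness, a constraint with positive slack has shadow price 0 → loom time.

loom time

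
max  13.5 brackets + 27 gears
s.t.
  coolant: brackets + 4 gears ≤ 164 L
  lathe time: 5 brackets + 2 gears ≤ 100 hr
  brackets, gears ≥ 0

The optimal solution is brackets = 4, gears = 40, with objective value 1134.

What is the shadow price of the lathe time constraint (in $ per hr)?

1.5

At the optimum: coolant uses 164 of 164 (binding); lathe time uses 100 of 100 (binding).
Dual feasibility on the basic columns requires 1·y_coolant + 5·y_lathe time = 13.5, 4·y_coolant + 2·y_lathe time = 27.
Solving: y_coolant = 6, y_lathe time = 1.5.
Shadow price of lathe time = 1.5.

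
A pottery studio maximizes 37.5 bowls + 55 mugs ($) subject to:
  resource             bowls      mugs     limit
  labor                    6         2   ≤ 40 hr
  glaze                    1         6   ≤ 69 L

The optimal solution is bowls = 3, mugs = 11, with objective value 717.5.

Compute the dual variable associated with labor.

At the optimum: labor uses 40 of 40 (binding); glaze uses 69 of 69 (binding).
From A_Bᵀ y = c: 6·y_labor + 1·y_glaze = 37.5; 2·y_labor + 6·y_glaze = 55.
This yields shadow prices y_labor = 5, y_glaze = 7.5.
Shadow price of labor = 5.

5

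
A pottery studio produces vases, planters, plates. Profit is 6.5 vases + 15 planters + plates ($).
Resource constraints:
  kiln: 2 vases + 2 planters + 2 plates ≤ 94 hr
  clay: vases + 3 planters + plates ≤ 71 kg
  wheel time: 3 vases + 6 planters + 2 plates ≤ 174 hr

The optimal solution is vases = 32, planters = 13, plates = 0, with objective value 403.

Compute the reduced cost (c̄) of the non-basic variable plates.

-4

Binding: clay and wheel time. Non-binding: kiln (4 unused).
By complementary slackness, y = 0 for the non-binding constraint.
The binding rows give the dual system: 1·y_clay + 3·y_wheel time = 6.5 and 3·y_clay + 6·y_wheel time = 15.
→ y_clay = 2 and y_wheel time = 1.5.
Reduced cost of plates: c₃ − yᵀa₃ = 1 − (2·1 + 1.5·2) = 1 − 5 = -4.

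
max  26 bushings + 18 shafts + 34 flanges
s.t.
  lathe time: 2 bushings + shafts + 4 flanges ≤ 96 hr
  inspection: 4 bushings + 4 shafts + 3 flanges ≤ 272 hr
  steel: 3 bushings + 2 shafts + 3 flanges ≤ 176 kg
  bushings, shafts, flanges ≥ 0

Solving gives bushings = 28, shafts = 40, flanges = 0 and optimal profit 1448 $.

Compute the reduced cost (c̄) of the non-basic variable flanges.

-5.5

Check each constraint at x*: lathe time 96/96 (tight); inspection 272/272 (tight); steel 164/176 (slack 12).
Slack constraints have shadow price 0 (complementary slackness).
From A_Bᵀ y = c: 2·y_lathe time + 4·y_inspection = 26; 1·y_lathe time + 4·y_inspection = 18.
→ y_lathe time = 8 and y_inspection = 2.5.
Reduced cost of flanges: c₃ − yᵀa₃ = 34 − (8·4 + 2.5·3) = 34 − 39.5 = -5.5.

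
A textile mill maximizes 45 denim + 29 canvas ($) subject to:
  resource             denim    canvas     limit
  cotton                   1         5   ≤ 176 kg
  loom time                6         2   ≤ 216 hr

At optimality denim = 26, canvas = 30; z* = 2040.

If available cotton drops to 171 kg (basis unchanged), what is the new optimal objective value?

2025

At the optimum: cotton uses 176 of 176 (binding); loom time uses 216 of 216 (binding).
Dual feasibility on the basic columns requires 1·y_cotton + 6·y_loom time = 45, 5·y_cotton + 2·y_loom time = 29.
→ y_cotton = 3 and y_loom time = 7.
Δz = y_cotton·Δb = 3 × (-5) = -15, so new z* = 2040 − 15 = 2025.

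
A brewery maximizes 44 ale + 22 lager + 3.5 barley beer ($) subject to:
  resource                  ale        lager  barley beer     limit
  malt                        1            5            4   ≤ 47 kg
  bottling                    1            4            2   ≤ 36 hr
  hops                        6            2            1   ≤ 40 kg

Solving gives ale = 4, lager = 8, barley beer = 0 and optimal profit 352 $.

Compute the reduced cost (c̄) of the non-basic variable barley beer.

-7.5

Binding: bottling and hops. Non-binding: malt (3 unused).
Slack constraints have shadow price 0 (complementary slackness).
The binding rows give the dual system: 1·y_bottling + 6·y_hops = 44 and 4·y_bottling + 2·y_hops = 22.
This yields shadow prices y_bottling = 2, y_hops = 7.
Reduced cost of barley beer: c₃ − yᵀa₃ = 3.5 − (2·2 + 7·1) = 3.5 − 11 = -7.5.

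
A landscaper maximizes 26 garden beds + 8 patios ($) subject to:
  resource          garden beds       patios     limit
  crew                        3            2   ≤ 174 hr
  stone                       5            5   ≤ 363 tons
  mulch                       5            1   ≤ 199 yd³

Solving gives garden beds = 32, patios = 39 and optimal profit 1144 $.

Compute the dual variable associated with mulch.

Binding: crew and mulch. Non-binding: stone (8 unused).
By complementary slackness, y = 0 for the non-binding constraint.
Dual feasibility on the basic columns requires 3·y_crew + 5·y_mulch = 26, 2·y_crew + 1·y_mulch = 8.
This yields shadow prices y_crew = 2, y_mulch = 4.
Shadow price of mulch = 4.

4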